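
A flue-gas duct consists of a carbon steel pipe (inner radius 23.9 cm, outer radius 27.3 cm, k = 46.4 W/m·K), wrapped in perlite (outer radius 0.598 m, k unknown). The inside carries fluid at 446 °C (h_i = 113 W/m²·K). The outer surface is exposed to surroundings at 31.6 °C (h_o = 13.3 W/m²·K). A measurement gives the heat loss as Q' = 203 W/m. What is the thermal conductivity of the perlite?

ΣR = ΔT/Q' = |446 − 31.6|/203 = 2.041 m·K/W
Known resistances:
  R'_conv,in = 1/(2πr h) = 1/(2π·0.239·113) = 0.005893 m·K/W
  R'_carbon steel = ln(0.273/0.239)/(2πk) = 0.1330/(2π·46.4) = 4.562×10^-4 m·K/W
  R'_conv,out = 1/(2πr h) = 1/(2π·0.598·13.3) = 0.02001 m·K/W
R_perlite = ΣR − ΣR_known = 2.041 − 0.02636 = 2.015 m·K/W
ln(r₂/r₁)/(2πk) = 2.015 ⇒ k = 0.7841/(2π·2.015) = 0.0619 W/m·K

k = 0.0619 W/m·K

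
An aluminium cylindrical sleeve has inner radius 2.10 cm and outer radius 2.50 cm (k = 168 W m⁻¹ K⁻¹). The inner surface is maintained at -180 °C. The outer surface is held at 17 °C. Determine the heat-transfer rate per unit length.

Q' = 2πk·ΔT/ln(r₂/r₁) = 2π × 168 × 197 / ln(0.0250/0.0210) = 1.19×10^6 W/m

Q' = 1.19×10^6 W/m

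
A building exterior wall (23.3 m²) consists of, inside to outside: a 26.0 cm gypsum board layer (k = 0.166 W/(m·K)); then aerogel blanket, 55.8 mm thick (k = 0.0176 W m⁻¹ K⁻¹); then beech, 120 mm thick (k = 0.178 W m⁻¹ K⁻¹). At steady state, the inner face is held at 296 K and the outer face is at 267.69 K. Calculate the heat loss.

Q = 122 W

Treat each layer as a resistance in series:
  R_gypsum board = L/(kA) = 0.260/(0.166·23.3) = 0.06722 K/W
  R_aerogel blanket = L/(kA) = 0.0558/(0.0176·23.3) = 0.1361 K/W
  R_beech = L/(kA) = 0.120/(0.178·23.3) = 0.02893 K/W
ΣR = 0.06722 + 0.1361 + 0.02893 = 0.2323 K/W
Q = ΔT/ΣR = (296 K − 267.69 K)/0.2323 = 122 W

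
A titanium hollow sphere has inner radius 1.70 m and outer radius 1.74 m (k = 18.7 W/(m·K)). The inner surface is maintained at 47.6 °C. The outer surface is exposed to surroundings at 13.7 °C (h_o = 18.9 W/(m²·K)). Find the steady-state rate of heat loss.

Series thermal resistances, inner to outer:
  R_titanium = (1/1.70 − 1/1.74)/(4πk) = 0.01352/(4π·18.7) = 5.755×10^-5 K/W
  R_conv,out = 1/(4πr²h) = 1/(4π·1.74²·18.9) = 0.001391 K/W
ΣR = 5.755×10^-5 + 0.001391 = 0.001449 K/W
Q = ΔT/ΣR = (47.6 °C − 13.7 °C)/0.001449 = 23400 W

Q = 23.4 kW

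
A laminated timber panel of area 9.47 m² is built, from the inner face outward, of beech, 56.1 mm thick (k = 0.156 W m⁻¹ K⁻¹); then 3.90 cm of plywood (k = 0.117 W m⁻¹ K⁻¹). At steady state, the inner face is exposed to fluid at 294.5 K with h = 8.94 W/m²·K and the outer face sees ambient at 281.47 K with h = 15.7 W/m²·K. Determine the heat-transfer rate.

Treat each layer as a resistance in series:
  R_conv,in = 1/(hA) = 1/(8.94·9.47) = 0.01181 K/W
  R_beech = L/(kA) = 0.0561/(0.156·9.47) = 0.03797 K/W
  R_plywood = L/(kA) = 0.0390/(0.117·9.47) = 0.03520 K/W
  R_conv,out = 1/(hA) = 1/(15.7·9.47) = 0.006726 K/W
ΣR = 0.01181 + 0.03797 + 0.03520 + 0.006726 = 0.09171 K/W
Q = ΔT/ΣR = (294.5 K − 281.47 K)/0.09171 = 142 W

Q = 142 W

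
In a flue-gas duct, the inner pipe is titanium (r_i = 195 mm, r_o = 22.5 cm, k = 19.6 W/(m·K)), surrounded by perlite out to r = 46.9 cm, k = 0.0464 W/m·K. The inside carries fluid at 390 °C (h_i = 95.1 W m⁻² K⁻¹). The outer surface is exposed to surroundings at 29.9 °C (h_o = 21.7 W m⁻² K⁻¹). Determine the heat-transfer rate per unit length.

Q' = 142 W/m

Treat each layer as a resistance in series:
  R'_conv,in = 1/(2πr h) = 1/(2π·0.195·95.1) = 0.008582 m·K/W
  R'_titanium = ln(0.225/0.195)/(2πk) = 0.1431/(2π·19.6) = 0.001162 m·K/W
  R'_perlite = ln(0.469/0.225)/(2πk) = 0.7345/(2π·0.0464) = 2.519 m·K/W
  R'_conv,out = 1/(2πr h) = 1/(2π·0.469·21.7) = 0.01564 m·K/W
ΣR = 0.008582 + 0.001162 + 2.519 + 0.01564 = 2.544 m·K/W
Q' = ΔT/ΣR = (390 °C − 29.9 °C)/2.544 = 142 W/m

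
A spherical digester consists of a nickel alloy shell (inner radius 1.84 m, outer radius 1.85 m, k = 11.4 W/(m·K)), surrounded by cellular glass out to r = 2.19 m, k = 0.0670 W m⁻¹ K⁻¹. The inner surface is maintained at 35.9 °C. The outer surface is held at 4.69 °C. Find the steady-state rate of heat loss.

Series thermal resistances, inner to outer:
  R_nickel alloy = (1/1.84 − 1/1.85)/(4πk) = 0.002938/(4π·11.4) = 2.051×10^-5 K/W
  R_cellular glass = (1/1.85 − 1/2.19)/(4πk) = 0.08392/(4π·0.0670) = 0.09967 K/W
ΣR = 2.051×10^-5 + 0.09967 = 0.09969 K/W
Q = ΔT/ΣR = (35.9 °C − 4.69 °C)/0.09969 = 313 W

Q = 313 W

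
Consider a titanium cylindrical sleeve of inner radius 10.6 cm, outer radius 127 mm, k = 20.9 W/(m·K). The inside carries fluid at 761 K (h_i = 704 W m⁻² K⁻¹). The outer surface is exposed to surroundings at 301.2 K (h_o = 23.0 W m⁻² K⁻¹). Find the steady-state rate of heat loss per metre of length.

Q' = 7.93 kW/m

Resistance network (inner→outer):
  R'_conv,in = 1/(2πr h) = 1/(2π·0.106·704) = 0.002133 m·K/W
  R'_titanium = ln(0.127/0.106)/(2πk) = 0.1807/(2π·20.9) = 0.001376 m·K/W
  R'_conv,out = 1/(2πr h) = 1/(2π·0.127·23.0) = 0.05449 m·K/W
ΣR = 0.002133 + 0.001376 + 0.05449 = 0.05800 m·K/W
Q' = ΔT/ΣR = (761 K − 301.2 K)/0.05800 = 7930 W/m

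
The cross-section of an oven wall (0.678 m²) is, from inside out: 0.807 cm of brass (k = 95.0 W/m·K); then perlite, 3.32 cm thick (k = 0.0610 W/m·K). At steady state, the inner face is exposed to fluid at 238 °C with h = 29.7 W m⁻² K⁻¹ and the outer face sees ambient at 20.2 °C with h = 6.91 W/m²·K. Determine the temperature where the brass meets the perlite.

T = 228 °C

Treat each layer as a resistance in series:
  R_conv,in = 1/(hA) = 1/(29.7·0.678) = 0.04966 K/W
  R_brass = L/(kA) = 0.00807/(95.0·0.678) = 1.253×10^-4 K/W
  R_perlite = L/(kA) = 0.0332/(0.0610·0.678) = 0.8027 K/W
  R_conv,out = 1/(hA) = 1/(6.91·0.678) = 0.2134 K/W
ΣR = 0.04966 + 1.253×10^-4 + 0.8027 + 0.2134 = 1.066 K/W
Q = ΔT/ΣR = (238 °C − 20.2 °C)/1.066 = 204.3 W
From the inner boundary to the brass/perlite interface, ΣR_partial = 0.04979 K/W.
T_interface = T_in − Q·ΣR_partial = 238 °C − (204.3)(0.04979) = 228 °C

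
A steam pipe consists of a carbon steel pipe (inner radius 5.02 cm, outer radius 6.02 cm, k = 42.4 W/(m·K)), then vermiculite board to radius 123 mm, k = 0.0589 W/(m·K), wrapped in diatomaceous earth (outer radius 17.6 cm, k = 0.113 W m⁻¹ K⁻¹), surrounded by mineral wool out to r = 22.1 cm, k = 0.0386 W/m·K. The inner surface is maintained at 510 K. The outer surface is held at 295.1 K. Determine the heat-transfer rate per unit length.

Q' = 63.7 W/m

Treat each layer as a resistance in series:
  R'_carbon steel = ln(0.0602/0.0502)/(2πk) = 0.1817/(2π·42.4) = 6.819×10^-4 m·K/W
  R'_vermiculite board = ln(0.123/0.0602)/(2πk) = 0.7145/(2π·0.0589) = 1.931 m·K/W
  R'_diatomaceous earth = ln(0.176/0.123)/(2πk) = 0.3583/(2π·0.113) = 0.5046 m·K/W
  R'_mineral wool = ln(0.221/0.176)/(2πk) = 0.2277/(2π·0.0386) = 0.9388 m·K/W
ΣR = 6.819×10^-4 + 1.931 + 0.5046 + 0.9388 = 3.375 m·K/W
Q' = ΔT/ΣR = (510 K − 295.1 K)/3.375 = 63.7 W/m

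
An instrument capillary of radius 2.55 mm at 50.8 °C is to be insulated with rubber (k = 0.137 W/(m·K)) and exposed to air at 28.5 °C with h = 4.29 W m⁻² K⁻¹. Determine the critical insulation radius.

r_cr = 3.19 cm

For a cylinder, r_cr = k_ins/h = 0.137/4.29 = 0.0319 m = 3.19 cm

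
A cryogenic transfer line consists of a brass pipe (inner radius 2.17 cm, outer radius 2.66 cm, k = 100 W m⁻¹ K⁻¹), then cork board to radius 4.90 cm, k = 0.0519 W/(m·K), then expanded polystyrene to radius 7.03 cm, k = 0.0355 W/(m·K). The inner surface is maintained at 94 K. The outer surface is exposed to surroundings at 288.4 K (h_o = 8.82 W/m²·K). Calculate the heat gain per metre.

Q' = 51.9 W/m

Resistance network (inner→outer):
  R'_brass = ln(0.0266/0.0217)/(2πk) = 0.2036/(2π·100) = 3.240×10^-4 m·K/W
  R'_cork board = ln(0.0490/0.0266)/(2πk) = 0.6109/(2π·0.0519) = 1.873 m·K/W
  R'_expanded polystyrene = ln(0.0703/0.0490)/(2πk) = 0.3610/(2π·0.0355) = 1.618 m·K/W
  R'_conv,out = 1/(2πr h) = 1/(2π·0.0703·8.82) = 0.2567 m·K/W
ΣR = 3.240×10^-4 + 1.873 + 1.618 + 0.2567 = 3.748 m·K/W
Q' = ΔT/ΣR = (94 K − 288.4 K)/3.748 = -51.9 W/m
(Negative Q' ⇒ heat flows inward; heat gain = 51.9 W/m.)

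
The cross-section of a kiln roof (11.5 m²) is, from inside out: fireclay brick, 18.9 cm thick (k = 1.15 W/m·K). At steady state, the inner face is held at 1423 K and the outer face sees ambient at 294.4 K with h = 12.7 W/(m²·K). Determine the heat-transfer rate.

Series thermal resistances, inner to outer:
  R_fireclay brick = L/(kA) = 0.189/(1.15·11.5) = 0.01429 K/W
  R_conv,out = 1/(hA) = 1/(12.7·11.5) = 0.006847 K/W
ΣR = 0.01429 + 0.006847 = 0.02114 K/W
Q = ΔT/ΣR = (1423 K − 294.4 K)/0.02114 = 53400 W

Q = 53.4 kW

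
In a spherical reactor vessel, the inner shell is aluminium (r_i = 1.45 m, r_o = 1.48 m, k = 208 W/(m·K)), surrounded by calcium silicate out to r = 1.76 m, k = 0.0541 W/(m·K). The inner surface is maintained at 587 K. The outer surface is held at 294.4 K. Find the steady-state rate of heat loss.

Q = 1850 W

Series thermal resistances, inner to outer:
  R_aluminium = (1/1.45 − 1/1.48)/(4πk) = 0.01398/(4π·208) = 5.348×10^-6 K/W
  R_calcium silicate = (1/1.48 − 1/1.76)/(4πk) = 0.1075/(4π·0.0541) = 0.1581 K/W
ΣR = 5.348×10^-6 + 0.1581 = 0.1581 K/W
Q = ΔT/ΣR = (587 K − 294.4 K)/0.1581 = 1850 W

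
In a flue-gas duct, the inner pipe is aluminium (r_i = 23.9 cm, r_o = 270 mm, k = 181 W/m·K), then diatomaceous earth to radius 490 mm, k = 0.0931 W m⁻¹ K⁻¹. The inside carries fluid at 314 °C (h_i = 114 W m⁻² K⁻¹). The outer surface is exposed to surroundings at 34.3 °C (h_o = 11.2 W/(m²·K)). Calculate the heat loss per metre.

Q' = 265 W/m

Treat each layer as a resistance in series:
  R'_conv,in = 1/(2πr h) = 1/(2π·0.239·114) = 0.005841 m·K/W
  R'_aluminium = ln(0.270/0.239)/(2πk) = 0.1220/(2π·181) = 1.072×10^-4 m·K/W
  R'_diatomaceous earth = ln(0.490/0.270)/(2πk) = 0.5960/(2π·0.0931) = 1.019 m·K/W
  R'_conv,out = 1/(2πr h) = 1/(2π·0.490·11.2) = 0.02900 m·K/W
ΣR = 0.005841 + 1.072×10^-4 + 1.019 + 0.02900 = 1.054 m·K/W
Q' = ΔT/ΣR = (314 °C − 34.3 °C)/1.054 = 265 W/m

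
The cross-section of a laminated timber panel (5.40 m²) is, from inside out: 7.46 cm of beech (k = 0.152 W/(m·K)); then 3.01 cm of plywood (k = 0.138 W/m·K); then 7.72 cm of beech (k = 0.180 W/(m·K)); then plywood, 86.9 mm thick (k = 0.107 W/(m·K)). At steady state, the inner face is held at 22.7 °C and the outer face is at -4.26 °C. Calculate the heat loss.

Q = 74.7 W

Series thermal resistances, inner to outer:
  R_beech = L/(kA) = 0.0746/(0.152·5.40) = 0.09089 K/W
  R_plywood = L/(kA) = 0.0301/(0.138·5.40) = 0.04039 K/W
  R_beech = L/(kA) = 0.0772/(0.180·5.40) = 0.07942 K/W
  R_plywood = L/(kA) = 0.0869/(0.107·5.40) = 0.1504 K/W
ΣR = 0.09089 + 0.04039 + 0.07942 + 0.1504 = 0.3611 K/W
Q = ΔT/ΣR = (22.7 °C − -4.26 °C)/0.3611 = 74.7 W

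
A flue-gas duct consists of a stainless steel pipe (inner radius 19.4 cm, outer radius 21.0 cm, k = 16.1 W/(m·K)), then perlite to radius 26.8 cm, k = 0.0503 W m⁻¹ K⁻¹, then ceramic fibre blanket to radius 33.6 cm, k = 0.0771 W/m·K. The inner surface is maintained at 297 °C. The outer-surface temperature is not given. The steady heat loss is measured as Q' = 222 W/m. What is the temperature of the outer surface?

T_out = 21.9 °C

Series resistances:
  R'_stainless steel = ln(0.210/0.194)/(2πk) = 0.07925/(2π·16.1) = 7.834×10^-4 m·K/W
  R'_perlite = ln(0.268/0.210)/(2πk) = 0.2439/(2π·0.0503) = 0.7717 m·K/W
  R'_ceramic fibre blanket = ln(0.336/0.268)/(2πk) = 0.2261/(2π·0.0771) = 0.4668 m·K/W
ΣR = 1.239 m·K/W
ΔT = Q'·ΣR = 222 × 1.239 = 275.1 K
Heat flows outward, so T_out = T_in − ΔT = 297 − 275.1 = 21.9 °C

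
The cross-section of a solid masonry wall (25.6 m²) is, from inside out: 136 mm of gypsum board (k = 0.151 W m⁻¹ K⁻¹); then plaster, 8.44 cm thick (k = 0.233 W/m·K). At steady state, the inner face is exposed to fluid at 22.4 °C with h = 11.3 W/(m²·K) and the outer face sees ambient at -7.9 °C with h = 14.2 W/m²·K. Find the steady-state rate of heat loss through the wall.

Treat each layer as a resistance in series:
  R_conv,in = 1/(hA) = 1/(11.3·25.6) = 0.003457 K/W
  R_gypsum board = L/(kA) = 0.136/(0.151·25.6) = 0.03518 K/W
  R_plaster = L/(kA) = 0.0844/(0.233·25.6) = 0.01415 K/W
  R_conv,out = 1/(hA) = 1/(14.2·25.6) = 0.002751 K/W
ΣR = 0.003457 + 0.03518 + 0.01415 + 0.002751 = 0.05554 K/W
Q = ΔT/ΣR = (22.4 °C − -7.9 °C)/0.05554 = 546 W

Q = 546 W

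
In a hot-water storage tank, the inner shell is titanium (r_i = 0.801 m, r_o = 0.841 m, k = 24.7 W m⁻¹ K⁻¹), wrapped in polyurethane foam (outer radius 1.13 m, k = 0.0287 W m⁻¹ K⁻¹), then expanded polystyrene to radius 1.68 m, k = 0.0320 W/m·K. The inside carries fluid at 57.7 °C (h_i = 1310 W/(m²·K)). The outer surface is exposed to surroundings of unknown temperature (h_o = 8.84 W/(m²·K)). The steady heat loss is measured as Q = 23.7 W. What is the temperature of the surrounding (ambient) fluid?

T_out = 20.6 °C

Series resistances:
  R_conv,in = 1/(4πr²h) = 1/(4π·0.801²·1310) = 9.468×10^-5 K/W
  R_titanium = (1/0.801 − 1/0.841)/(4πk) = 0.05938/(4π·24.7) = 1.913×10^-4 K/W
  R_polyurethane foam = (1/0.841 − 1/1.13)/(4πk) = 0.3041/(4π·0.0287) = 0.8432 K/W
  R_expanded polystyrene = (1/1.13 − 1/1.68)/(4πk) = 0.2897/(4π·0.0320) = 0.7205 K/W
  R_conv,out = 1/(4πr²h) = 1/(4π·1.68²·8.84) = 0.003189 K/W
ΣR = 1.567 K/W
ΔT = Q·ΣR = 23.7 × 1.567 = 37.14 K
Heat flows outward, so T_out = T_in − ΔT = 57.7 − 37.14 = 20.6 °C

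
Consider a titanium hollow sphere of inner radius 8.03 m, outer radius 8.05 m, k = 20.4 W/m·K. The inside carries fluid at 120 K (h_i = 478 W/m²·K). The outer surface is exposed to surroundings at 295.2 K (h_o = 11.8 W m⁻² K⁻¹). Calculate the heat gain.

Q = 1.62×10^6 W

Series thermal resistances, inner to outer:
  R_conv,in = 1/(4πr²h) = 1/(4π·8.03²·478) = 2.582×10^-6 K/W
  R_titanium = (1/8.03 − 1/8.05)/(4πk) = 3.094×10^-4/(4π·20.4) = 1.207×10^-6 K/W
  R_conv,out = 1/(4πr²h) = 1/(4π·8.05²·11.8) = 1.041×10^-4 K/W
ΣR = 2.582×10^-6 + 1.207×10^-6 + 1.041×10^-4 = 1.079×10^-4 K/W
Q = ΔT/ΣR = (120 K − 295.2 K)/1.079×10^-4 = -1.62×10^6 W
(Negative Q ⇒ heat flows inward; heat gain = 1.62×10^6 W.)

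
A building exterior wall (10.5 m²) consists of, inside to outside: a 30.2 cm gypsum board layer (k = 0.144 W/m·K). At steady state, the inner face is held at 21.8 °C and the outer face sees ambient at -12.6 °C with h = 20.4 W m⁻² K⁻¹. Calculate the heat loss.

Q = 168 W

Treat each layer as a resistance in series:
  R_gypsum board = L/(kA) = 0.302/(0.144·10.5) = 0.1997 K/W
  R_conv,out = 1/(hA) = 1/(20.4·10.5) = 0.004669 K/W
ΣR = 0.1997 + 0.004669 = 0.2044 K/W
Q = ΔT/ΣR = (21.8 °C − -12.6 °C)/0.2044 = 168 W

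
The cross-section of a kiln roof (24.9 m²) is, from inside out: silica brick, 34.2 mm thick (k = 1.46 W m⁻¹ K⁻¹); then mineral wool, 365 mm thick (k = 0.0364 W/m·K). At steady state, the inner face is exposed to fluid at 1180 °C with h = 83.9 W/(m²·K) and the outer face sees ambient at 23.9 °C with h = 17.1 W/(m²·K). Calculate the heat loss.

Resistance network (inner→outer):
  R_conv,in = 1/(hA) = 1/(83.9·24.9) = 4.787×10^-4 K/W
  R_silica brick = L/(kA) = 0.0342/(1.46·24.9) = 9.407×10^-4 K/W
  R_mineral wool = L/(kA) = 0.365/(0.0364·24.9) = 0.4027 K/W
  R_conv,out = 1/(hA) = 1/(17.1·24.9) = 0.002349 K/W
ΣR = 4.787×10^-4 + 9.407×10^-4 + 0.4027 + 0.002349 = 0.4065 K/W
Q = ΔT/ΣR = (1180 °C − 23.9 °C)/0.4065 = 2840 W

Q = 2840 W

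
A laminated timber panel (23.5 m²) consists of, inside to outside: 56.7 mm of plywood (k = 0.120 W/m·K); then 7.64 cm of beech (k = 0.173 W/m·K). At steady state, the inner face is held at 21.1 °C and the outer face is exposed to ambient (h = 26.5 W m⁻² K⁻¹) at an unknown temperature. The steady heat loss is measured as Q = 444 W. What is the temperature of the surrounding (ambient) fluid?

Series resistances:
  R_plywood = L/(kA) = 0.0567/(0.120·23.5) = 0.02011 K/W
  R_beech = L/(kA) = 0.0764/(0.173·23.5) = 0.01879 K/W
  R_conv,out = 1/(hA) = 1/(26.5·23.5) = 0.001606 K/W
ΣR = 0.04050 K/W
ΔT = Q·ΣR = 444 × 0.04050 = 17.98 K
Heat flows outward, so T_out = T_in − ΔT = 21.1 − 17.98 = 3.12 °C

T_out = 3.12 °C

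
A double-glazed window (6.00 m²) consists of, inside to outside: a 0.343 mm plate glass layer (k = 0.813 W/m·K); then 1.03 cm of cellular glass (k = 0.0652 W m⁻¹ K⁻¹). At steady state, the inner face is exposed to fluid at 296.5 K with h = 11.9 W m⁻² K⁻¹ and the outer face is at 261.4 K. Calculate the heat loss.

Q = 869 W

Series thermal resistances, inner to outer:
  R_conv,in = 1/(hA) = 1/(11.9·6.00) = 0.01401 K/W
  R_plate glass = L/(kA) = 3.43×10^-4/(0.813·6.00) = 7.032×10^-5 K/W
  R_cellular glass = L/(kA) = 0.0103/(0.0652·6.00) = 0.02633 K/W
ΣR = 0.01401 + 7.032×10^-5 + 0.02633 = 0.04041 K/W
Q = ΔT/ΣR = (296.5 K − 261.4 K)/0.04041 = 869 W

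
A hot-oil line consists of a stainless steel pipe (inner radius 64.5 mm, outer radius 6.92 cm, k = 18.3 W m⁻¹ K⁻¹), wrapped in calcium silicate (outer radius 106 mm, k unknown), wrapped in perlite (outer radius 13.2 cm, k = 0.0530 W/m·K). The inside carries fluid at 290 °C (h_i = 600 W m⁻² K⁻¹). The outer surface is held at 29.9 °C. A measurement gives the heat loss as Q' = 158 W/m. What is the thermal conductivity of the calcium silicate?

k = 0.0691 W/m·K

ΣR = ΔT/Q' = |290 − 29.9|/158 = 1.646 m·K/W
Known resistances:
  R'_conv,in = 1/(2πr h) = 1/(2π·0.0645·600) = 0.004113 m·K/W
  R'_stainless steel = ln(0.0692/0.0645)/(2πk) = 0.07034/(2π·18.3) = 6.117×10^-4 m·K/W
  R'_perlite = ln(0.132/0.106)/(2πk) = 0.2194/(2π·0.0530) = 0.6587 m·K/W
R_calcium silicate = ΣR − ΣR_known = 1.646 − 0.6634 = 0.9826 m·K/W
ln(r₂/r₁)/(2πk) = 0.9826 ⇒ k = 0.4264/(2π·0.9826) = 0.0691 W/m·K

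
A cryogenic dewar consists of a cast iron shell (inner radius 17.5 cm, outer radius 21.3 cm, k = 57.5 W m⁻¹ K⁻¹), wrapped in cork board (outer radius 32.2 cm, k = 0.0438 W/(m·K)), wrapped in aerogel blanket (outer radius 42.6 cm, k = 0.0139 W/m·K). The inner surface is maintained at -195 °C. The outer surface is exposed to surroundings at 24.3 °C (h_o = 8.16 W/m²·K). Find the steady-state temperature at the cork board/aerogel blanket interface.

T = -108 °C

Series thermal resistances, inner to outer:
  R_cast iron = (1/0.175 − 1/0.213)/(4πk) = 1.019/(4π·57.5) = 0.001411 K/W
  R_cork board = (1/0.213 − 1/0.322)/(4πk) = 1.589/(4π·0.0438) = 2.887 K/W
  R_aerogel blanket = (1/0.322 − 1/0.426)/(4πk) = 0.7582/(4π·0.0139) = 4.341 K/W
  R_conv,out = 1/(4πr²h) = 1/(4π·0.426²·8.16) = 0.05374 K/W
ΣR = 0.001411 + 2.887 + 4.341 + 0.05374 = 7.283 K/W
Q = ΔT/ΣR = (-195 °C − 24.3 °C)/7.283 = -30.11 W
From the inner boundary to the cork board/aerogel blanket interface, ΣR_partial = 2.888 K/W.
T_interface = T_in − Q·ΣR_partial = -195 °C − (-30.11)(2.888) = -108 °C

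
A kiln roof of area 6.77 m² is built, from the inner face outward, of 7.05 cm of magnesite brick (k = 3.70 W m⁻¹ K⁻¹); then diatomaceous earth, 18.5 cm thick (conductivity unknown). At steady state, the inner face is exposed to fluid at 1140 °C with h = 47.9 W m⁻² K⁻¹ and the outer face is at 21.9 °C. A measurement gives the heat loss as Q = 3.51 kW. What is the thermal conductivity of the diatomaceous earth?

ΣR = ΔT/Q = |1140 − 21.9|/3510 = 0.3185 K/W
Known resistances:
  R_conv,in = 1/(hA) = 1/(47.9·6.77) = 0.003084 K/W
  R_magnesite brick = L/(kA) = 0.0705/(3.70·6.77) = 0.002814 K/W
R_diatomaceous earth = ΣR − ΣR_known = 0.3185 − 0.005898 = 0.3126 K/W
L/(kA) = 0.3126 ⇒ k = 0.185/(0.3126·6.77) = 0.0874 W/m·K

k = 0.0874 W/m·K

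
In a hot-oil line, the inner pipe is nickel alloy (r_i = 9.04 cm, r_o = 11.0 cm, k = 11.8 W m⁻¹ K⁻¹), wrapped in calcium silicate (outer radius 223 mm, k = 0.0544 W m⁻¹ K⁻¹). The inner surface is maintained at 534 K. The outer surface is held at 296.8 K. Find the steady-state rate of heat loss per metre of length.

Q' = 115 W/m

Series thermal resistances, inner to outer:
  R'_nickel alloy = ln(0.110/0.0904)/(2πk) = 0.1962/(2π·11.8) = 0.002647 m·K/W
  R'_calcium silicate = ln(0.223/0.110)/(2πk) = 0.7067/(2π·0.0544) = 2.068 m·K/W
ΣR = 0.002647 + 2.068 = 2.071 m·K/W
Q' = ΔT/ΣR = (534 K − 296.8 K)/2.071 = 115 W/m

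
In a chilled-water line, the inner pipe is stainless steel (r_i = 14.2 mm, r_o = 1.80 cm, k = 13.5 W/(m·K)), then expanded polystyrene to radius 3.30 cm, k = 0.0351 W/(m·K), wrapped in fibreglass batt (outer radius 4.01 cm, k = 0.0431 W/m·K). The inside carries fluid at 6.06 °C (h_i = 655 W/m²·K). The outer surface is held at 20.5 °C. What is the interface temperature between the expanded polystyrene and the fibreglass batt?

Resistance network (inner→outer):
  R'_conv,in = 1/(2πr h) = 1/(2π·0.0142·655) = 0.01711 m·K/W
  R'_stainless steel = ln(0.0180/0.0142)/(2πk) = 0.2371/(2π·13.5) = 0.002796 m·K/W
  R'_expanded polystyrene = ln(0.0330/0.0180)/(2πk) = 0.6061/(2π·0.0351) = 2.748 m·K/W
  R'_fibreglass batt = ln(0.0401/0.0330)/(2πk) = 0.1949/(2π·0.0431) = 0.7196 m·K/W
ΣR = 0.01711 + 0.002796 + 2.748 + 0.7196 = 3.488 m·K/W
Q' = ΔT/ΣR = (6.06 °C − 20.5 °C)/3.488 = -4.140 W/m
From the inner boundary to the expanded polystyrene/fibreglass batt interface, ΣR_partial = 2.768 m·K/W.
T_interface = T_in − Q'·ΣR_partial = 6.06 °C − (-4.140)(2.768) = 17.5 °C

T = 17.5 °C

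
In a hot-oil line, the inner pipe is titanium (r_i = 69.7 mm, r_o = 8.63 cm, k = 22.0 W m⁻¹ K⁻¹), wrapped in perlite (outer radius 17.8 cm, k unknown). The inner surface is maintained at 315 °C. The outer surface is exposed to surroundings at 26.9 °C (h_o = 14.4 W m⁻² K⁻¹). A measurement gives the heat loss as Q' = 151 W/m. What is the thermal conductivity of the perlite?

ΣR = ΔT/Q' = |315 − 26.9|/151 = 1.908 m·K/W
Known resistances:
  R'_titanium = ln(0.0863/0.0697)/(2πk) = 0.2136/(2π·22.0) = 0.001545 m·K/W
  R'_conv,out = 1/(2πr h) = 1/(2π·0.178·14.4) = 0.06209 m·K/W
R_perlite = ΣR − ΣR_known = 1.908 − 0.06363 = 1.844 m·K/W
ln(r₂/r₁)/(2πk) = 1.844 ⇒ k = 0.7240/(2π·1.844) = 0.0625 W/m·K

k = 0.0625 W/m·K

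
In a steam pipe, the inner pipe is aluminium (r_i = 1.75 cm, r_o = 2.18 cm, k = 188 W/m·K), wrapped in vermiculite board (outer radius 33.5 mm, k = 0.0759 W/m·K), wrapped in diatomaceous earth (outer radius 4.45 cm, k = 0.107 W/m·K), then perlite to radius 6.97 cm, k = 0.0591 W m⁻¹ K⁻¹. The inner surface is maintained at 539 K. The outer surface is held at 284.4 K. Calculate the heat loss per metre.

Q' = 101 W/m

Series thermal resistances, inner to outer:
  R'_aluminium = ln(0.0218/0.0175)/(2πk) = 0.2197/(2π·188) = 1.860×10^-4 m·K/W
  R'_vermiculite board = ln(0.0335/0.0218)/(2πk) = 0.4296/(2π·0.0759) = 0.9009 m·K/W
  R'_diatomaceous earth = ln(0.0445/0.0335)/(2πk) = 0.2839/(2π·0.107) = 0.4223 m·K/W
  R'_perlite = ln(0.0697/0.0445)/(2πk) = 0.4487/(2π·0.0591) = 1.208 m·K/W
ΣR = 1.860×10^-4 + 0.9009 + 0.4223 + 1.208 = 2.531 m·K/W
Q' = ΔT/ΣR = (539 K − 284.4 K)/2.531 = 101 W/m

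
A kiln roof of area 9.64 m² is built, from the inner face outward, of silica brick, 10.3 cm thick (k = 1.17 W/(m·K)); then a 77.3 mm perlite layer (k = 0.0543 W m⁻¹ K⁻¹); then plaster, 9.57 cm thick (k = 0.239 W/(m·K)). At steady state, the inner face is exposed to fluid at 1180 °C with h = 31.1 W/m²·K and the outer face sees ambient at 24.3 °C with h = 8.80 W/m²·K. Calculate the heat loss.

Q = 5410 W

Treat each layer as a resistance in series:
  R_conv,in = 1/(hA) = 1/(31.1·9.64) = 0.003336 K/W
  R_silica brick = L/(kA) = 0.103/(1.17·9.64) = 0.009132 K/W
  R_perlite = L/(kA) = 0.0773/(0.0543·9.64) = 0.1477 K/W
  R_plaster = L/(kA) = 0.0957/(0.239·9.64) = 0.04154 K/W
  R_conv,out = 1/(hA) = 1/(8.80·9.64) = 0.01179 K/W
ΣR = 0.003336 + 0.009132 + 0.1477 + 0.04154 + 0.01179 = 0.2135 K/W
Q = ΔT/ΣR = (1180 °C − 24.3 °C)/0.2135 = 5410 W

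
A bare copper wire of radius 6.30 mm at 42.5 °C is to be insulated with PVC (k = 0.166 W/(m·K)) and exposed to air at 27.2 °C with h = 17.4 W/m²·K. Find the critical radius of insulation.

For a cylinder, r_cr = k_ins/h = 0.166/17.4 = 0.00954 m = 0.954 cm

r_cr = 0.954 cm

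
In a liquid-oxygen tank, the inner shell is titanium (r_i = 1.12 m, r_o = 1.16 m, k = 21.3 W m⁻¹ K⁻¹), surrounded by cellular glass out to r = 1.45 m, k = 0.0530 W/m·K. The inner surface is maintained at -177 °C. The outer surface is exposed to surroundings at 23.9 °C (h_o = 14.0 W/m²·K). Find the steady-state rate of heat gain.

Q = 768 W

Treat each layer as a resistance in series:
  R_titanium = (1/1.12 − 1/1.16)/(4πk) = 0.03079/(4π·21.3) = 1.150×10^-4 K/W
  R_cellular glass = (1/1.16 − 1/1.45)/(4πk) = 0.1724/(4π·0.0530) = 0.2589 K/W
  R_conv,out = 1/(4πr²h) = 1/(4π·1.45²·14.0) = 0.002703 K/W
ΣR = 1.150×10^-4 + 0.2589 + 0.002703 = 0.2617 K/W
Q = ΔT/ΣR = (-177 °C − 23.9 °C)/0.2617 = -768 W
(Negative Q ⇒ heat flows inward; heat gain = 768 W.)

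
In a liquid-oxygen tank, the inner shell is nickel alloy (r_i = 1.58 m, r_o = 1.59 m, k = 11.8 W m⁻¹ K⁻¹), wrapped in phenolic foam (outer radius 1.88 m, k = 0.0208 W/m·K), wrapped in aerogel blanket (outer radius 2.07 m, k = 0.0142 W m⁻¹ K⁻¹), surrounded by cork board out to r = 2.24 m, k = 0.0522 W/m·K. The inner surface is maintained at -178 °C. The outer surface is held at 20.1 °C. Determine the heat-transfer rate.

Q = 283 W

Treat each layer as a resistance in series:
  R_nickel alloy = (1/1.58 − 1/1.59)/(4πk) = 0.003981/(4π·11.8) = 2.684×10^-5 K/W
  R_phenolic foam = (1/1.59 − 1/1.88)/(4πk) = 0.09702/(4π·0.0208) = 0.3712 K/W
  R_aerogel blanket = (1/1.88 − 1/2.07)/(4πk) = 0.04882/(4π·0.0142) = 0.2736 K/W
  R_cork board = (1/2.07 − 1/2.24)/(4πk) = 0.03666/(4π·0.0522) = 0.05589 K/W
ΣR = 2.684×10^-5 + 0.3712 + 0.2736 + 0.05589 = 0.7007 K/W
Q = ΔT/ΣR = (-178 °C − 20.1 °C)/0.7007 = -283 W
(Negative Q ⇒ heat flows inward; heat gain = 283 W.)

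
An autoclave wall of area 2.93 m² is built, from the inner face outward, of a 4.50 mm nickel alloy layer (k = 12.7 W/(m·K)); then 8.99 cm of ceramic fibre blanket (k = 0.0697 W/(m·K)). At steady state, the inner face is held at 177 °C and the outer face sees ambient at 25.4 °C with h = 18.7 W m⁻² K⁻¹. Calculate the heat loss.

Q = 331 W

Series thermal resistances, inner to outer:
  R_nickel alloy = L/(kA) = 0.00450/(12.7·2.93) = 1.209×10^-4 K/W
  R_ceramic fibre blanket = L/(kA) = 0.0899/(0.0697·2.93) = 0.4402 K/W
  R_conv,out = 1/(hA) = 1/(18.7·2.93) = 0.01825 K/W
ΣR = 1.209×10^-4 + 0.4402 + 0.01825 = 0.4586 K/W
Q = ΔT/ΣR = (177 °C − 25.4 °C)/0.4586 = 331 W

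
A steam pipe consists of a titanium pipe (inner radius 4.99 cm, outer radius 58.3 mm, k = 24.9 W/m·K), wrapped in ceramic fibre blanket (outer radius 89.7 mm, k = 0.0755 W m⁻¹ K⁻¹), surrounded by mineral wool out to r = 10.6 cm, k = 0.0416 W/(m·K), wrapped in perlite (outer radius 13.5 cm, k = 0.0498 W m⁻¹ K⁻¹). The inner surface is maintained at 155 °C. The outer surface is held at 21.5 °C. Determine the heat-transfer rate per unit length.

Series thermal resistances, inner to outer:
  R'_titanium = ln(0.0583/0.0499)/(2πk) = 0.1556/(2π·24.9) = 9.944×10^-4 m·K/W
  R'_ceramic fibre blanket = ln(0.0897/0.0583)/(2πk) = 0.4309/(2π·0.0755) = 0.9083 m·K/W
  R'_mineral wool = ln(0.106/0.0897)/(2πk) = 0.1670/(2π·0.0416) = 0.6388 m·K/W
  R'_perlite = ln(0.135/0.106)/(2πk) = 0.2418/(2π·0.0498) = 0.7729 m·K/W
ΣR = 9.944×10^-4 + 0.9083 + 0.6388 + 0.7729 = 2.321 m·K/W
Q' = ΔT/ΣR = (155 °C − 21.5 °C)/2.321 = 57.5 W/m

Q' = 57.5 W/m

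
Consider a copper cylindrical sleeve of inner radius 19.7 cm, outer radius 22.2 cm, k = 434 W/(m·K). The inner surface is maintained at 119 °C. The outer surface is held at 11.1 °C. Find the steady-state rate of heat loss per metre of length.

Q' = 2πk·ΔT/ln(r₂/r₁) = 2π × 434 × 107.9 / ln(0.222/0.197) = 2.46×10^6 W/m

Q' = 2460 kW/m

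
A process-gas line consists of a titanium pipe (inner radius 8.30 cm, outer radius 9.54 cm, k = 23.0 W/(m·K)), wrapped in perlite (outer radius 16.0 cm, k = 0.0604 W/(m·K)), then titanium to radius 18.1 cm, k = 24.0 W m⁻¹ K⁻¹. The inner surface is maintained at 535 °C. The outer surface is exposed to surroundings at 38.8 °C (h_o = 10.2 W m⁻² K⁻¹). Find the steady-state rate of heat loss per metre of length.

Q' = 342 W/m

Series thermal resistances, inner to outer:
  R'_titanium = ln(0.0954/0.0830)/(2πk) = 0.1392/(2π·23.0) = 9.635×10^-4 m·K/W
  R'_perlite = ln(0.160/0.0954)/(2πk) = 0.5171/(2π·0.0604) = 1.363 m·K/W
  R'_titanium = ln(0.181/0.160)/(2πk) = 0.1233/(2π·24.0) = 8.178×10^-4 m·K/W
  R'_conv,out = 1/(2πr h) = 1/(2π·0.181·10.2) = 0.08621 m·K/W
ΣR = 9.635×10^-4 + 1.363 + 8.178×10^-4 + 0.08621 = 1.451 m·K/W
Q' = ΔT/ΣR = (535 °C − 38.8 °C)/1.451 = 342 W/m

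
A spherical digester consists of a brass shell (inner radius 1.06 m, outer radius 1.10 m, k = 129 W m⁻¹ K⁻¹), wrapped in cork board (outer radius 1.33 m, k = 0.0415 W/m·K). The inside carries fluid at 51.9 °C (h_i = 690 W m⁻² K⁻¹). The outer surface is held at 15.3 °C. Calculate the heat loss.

Q = 121 W

Resistance network (inner→outer):
  R_conv,in = 1/(4πr²h) = 1/(4π·1.06²·690) = 1.026×10^-4 K/W
  R_brass = (1/1.06 − 1/1.10)/(4πk) = 0.03431/(4π·129) = 2.116×10^-5 K/W
  R_cork board = (1/1.10 − 1/1.33)/(4πk) = 0.1572/(4π·0.0415) = 0.3015 K/W
ΣR = 1.026×10^-4 + 2.116×10^-5 + 0.3015 = 0.3016 K/W
Q = ΔT/ΣR = (51.9 °C − 15.3 °C)/0.3016 = 121 W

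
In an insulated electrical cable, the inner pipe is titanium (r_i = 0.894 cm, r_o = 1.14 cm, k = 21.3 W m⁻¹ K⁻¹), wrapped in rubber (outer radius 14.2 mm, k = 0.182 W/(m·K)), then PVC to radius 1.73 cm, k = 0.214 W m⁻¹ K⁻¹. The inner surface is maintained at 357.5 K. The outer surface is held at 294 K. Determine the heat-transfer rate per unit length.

Q' = 186 W/m

Resistance network (inner→outer):
  R'_titanium = ln(0.0114/0.00894)/(2πk) = 0.2431/(2π·21.3) = 0.001816 m·K/W
  R'_rubber = ln(0.0142/0.0114)/(2πk) = 0.2196/(2π·0.182) = 0.1921 m·K/W
  R'_PVC = ln(0.0173/0.0142)/(2πk) = 0.1975/(2π·0.214) = 0.1469 m·K/W
ΣR = 0.001816 + 0.1921 + 0.1469 = 0.3408 m·K/W
Q' = ΔT/ΣR = (357.5 K − 294 K)/0.3408 = 186 W/m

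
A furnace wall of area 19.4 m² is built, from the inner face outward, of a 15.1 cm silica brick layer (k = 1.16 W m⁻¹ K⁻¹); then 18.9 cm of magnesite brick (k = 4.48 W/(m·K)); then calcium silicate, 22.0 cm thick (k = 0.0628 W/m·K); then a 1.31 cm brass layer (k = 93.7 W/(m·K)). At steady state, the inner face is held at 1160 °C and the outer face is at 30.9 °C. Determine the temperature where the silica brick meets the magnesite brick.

Resistance network (inner→outer):
  R_silica brick = L/(kA) = 0.151/(1.16·19.4) = 0.006710 K/W
  R_magnesite brick = L/(kA) = 0.189/(4.48·19.4) = 0.002175 K/W
  R_calcium silicate = L/(kA) = 0.220/(0.0628·19.4) = 0.1806 K/W
  R_brass = L/(kA) = 0.0131/(93.7·19.4) = 7.207×10^-6 K/W
ΣR = 0.006710 + 0.002175 + 0.1806 + 7.207×10^-6 = 0.1895 K/W
Q = ΔT/ΣR = (1160 °C − 30.9 °C)/0.1895 = 5958 W
From the inner boundary to the silica brick/magnesite brick interface, ΣR_partial = 0.006710 K/W.
T_interface = T_in − Q·ΣR_partial = 1160 °C − (5958)(0.006710) = 1120 °C

T = 1120 °C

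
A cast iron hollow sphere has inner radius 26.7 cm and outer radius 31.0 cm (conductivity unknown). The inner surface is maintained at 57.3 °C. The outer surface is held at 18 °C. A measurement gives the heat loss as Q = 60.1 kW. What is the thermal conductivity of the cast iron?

k = 63.2 W/m·K

ΣR = ΔT/Q = |57.3 − 18|/60100 = 6.539×10^-4 K/W
(1/r₁−1/r₂)/(4πk) = 6.539×10^-4 ⇒ k = 0.5195/(4π·6.539×10^-4) = 63.2 W/m·K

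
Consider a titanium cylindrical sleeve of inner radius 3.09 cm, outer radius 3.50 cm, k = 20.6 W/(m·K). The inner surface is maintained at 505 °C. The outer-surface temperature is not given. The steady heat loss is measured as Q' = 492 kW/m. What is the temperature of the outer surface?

T_out = 31.4 °C

Series resistances:
  R'_titanium = ln(0.0350/0.0309)/(2πk) = 0.1246/(2π·20.6) = 9.626×10^-4 m·K/W
ΣR = 9.626×10^-4 m·K/W
ΔT = Q'·ΣR = 4.92×10^5 × 9.626×10^-4 = 473.6 K
Heat flows outward, so T_out = T_in − ΔT = 505 − 473.6 = 31.4 °C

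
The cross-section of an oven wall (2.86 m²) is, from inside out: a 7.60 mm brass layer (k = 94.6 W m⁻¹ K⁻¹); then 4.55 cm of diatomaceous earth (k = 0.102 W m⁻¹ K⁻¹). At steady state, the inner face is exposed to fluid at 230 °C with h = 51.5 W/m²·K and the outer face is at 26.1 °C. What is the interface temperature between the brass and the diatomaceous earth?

Resistance network (inner→outer):
  R_conv,in = 1/(hA) = 1/(51.5·2.86) = 0.006789 K/W
  R_brass = L/(kA) = 0.00760/(94.6·2.86) = 2.809×10^-5 K/W
  R_diatomaceous earth = L/(kA) = 0.0455/(0.102·2.86) = 0.1560 K/W
ΣR = 0.006789 + 2.809×10^-5 + 0.1560 = 0.1628 K/W
Q = ΔT/ΣR = (230 °C − 26.1 °C)/0.1628 = 1252 W
From the inner boundary to the brass/diatomaceous earth interface, ΣR_partial = 0.006817 K/W.
T_interface = T_in − Q·ΣR_partial = 230 °C − (1252)(0.006817) = 221 °C

T = 221 °C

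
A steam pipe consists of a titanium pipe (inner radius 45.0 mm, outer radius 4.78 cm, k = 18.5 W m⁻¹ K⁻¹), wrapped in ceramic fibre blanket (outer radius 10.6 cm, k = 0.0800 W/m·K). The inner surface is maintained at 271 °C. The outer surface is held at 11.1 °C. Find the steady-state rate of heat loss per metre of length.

Q' = 164 W/m

Treat each layer as a resistance in series:
  R'_titanium = ln(0.0478/0.0450)/(2πk) = 0.06036/(2π·18.5) = 5.193×10^-4 m·K/W
  R'_ceramic fibre blanket = ln(0.106/0.0478)/(2πk) = 0.7964/(2π·0.0800) = 1.584 m·K/W
ΣR = 5.193×10^-4 + 1.584 = 1.585 m·K/W
Q' = ΔT/ΣR = (271 °C − 11.1 °C)/1.585 = 164 W/m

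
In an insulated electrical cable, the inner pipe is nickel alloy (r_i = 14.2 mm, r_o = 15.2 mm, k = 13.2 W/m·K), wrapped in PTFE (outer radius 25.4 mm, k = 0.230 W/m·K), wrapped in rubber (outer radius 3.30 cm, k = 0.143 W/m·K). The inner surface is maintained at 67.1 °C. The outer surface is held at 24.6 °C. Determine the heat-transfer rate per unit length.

Q' = 65.6 W/m

Series thermal resistances, inner to outer:
  R'_nickel alloy = ln(0.0152/0.0142)/(2πk) = 0.06805/(2π·13.2) = 8.205×10^-4 m·K/W
  R'_PTFE = ln(0.0254/0.0152)/(2πk) = 0.5135/(2π·0.230) = 0.3553 m·K/W
  R'_rubber = ln(0.0330/0.0254)/(2πk) = 0.2618/(2π·0.143) = 0.2913 m·K/W
ΣR = 8.205×10^-4 + 0.3553 + 0.2913 = 0.6474 m·K/W
Q' = ΔT/ΣR = (67.1 °C − 24.6 °C)/0.6474 = 65.6 W/m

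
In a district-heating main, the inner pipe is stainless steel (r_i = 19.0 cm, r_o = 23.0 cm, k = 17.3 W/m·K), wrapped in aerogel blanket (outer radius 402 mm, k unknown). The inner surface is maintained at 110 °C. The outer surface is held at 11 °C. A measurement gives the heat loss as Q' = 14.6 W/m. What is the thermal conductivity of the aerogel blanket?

k = 0.0131 W/m·K

ΣR = ΔT/Q' = |110 − 11|/14.6 = 6.781 m·K/W
Known resistances:
  R'_stainless steel = ln(0.230/0.190)/(2πk) = 0.1911/(2π·17.3) = 0.001758 m·K/W
R_aerogel blanket = ΣR − ΣR_known = 6.781 − 0.001758 = 6.779 m·K/W
ln(r₂/r₁)/(2πk) = 6.779 ⇒ k = 0.5584/(2π·6.779) = 0.0131 W/m·K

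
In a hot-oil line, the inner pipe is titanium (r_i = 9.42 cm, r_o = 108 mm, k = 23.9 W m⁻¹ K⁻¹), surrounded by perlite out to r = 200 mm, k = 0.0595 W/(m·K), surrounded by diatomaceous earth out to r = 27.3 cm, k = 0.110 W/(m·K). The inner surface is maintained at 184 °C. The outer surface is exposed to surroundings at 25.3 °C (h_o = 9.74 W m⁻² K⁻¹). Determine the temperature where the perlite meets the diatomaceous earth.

Series thermal resistances, inner to outer:
  R'_titanium = ln(0.108/0.0942)/(2πk) = 0.1367/(2π·23.9) = 9.104×10^-4 m·K/W
  R'_perlite = ln(0.200/0.108)/(2πk) = 0.6162/(2π·0.0595) = 1.648 m·K/W
  R'_diatomaceous earth = ln(0.273/0.200)/(2πk) = 0.3112/(2π·0.110) = 0.4502 m·K/W
  R'_conv,out = 1/(2πr h) = 1/(2π·0.273·9.74) = 0.05985 m·K/W
ΣR = 9.104×10^-4 + 1.648 + 0.4502 + 0.05985 = 2.159 m·K/W
Q' = ΔT/ΣR = (184 °C − 25.3 °C)/2.159 = 73.51 W/m
From the inner boundary to the perlite/diatomaceous earth interface, ΣR_partial = 1.649 m·K/W.
T_interface = T_in − Q'·ΣR_partial = 184 °C − (73.51)(1.649) = 62.8 °C

T = 62.8 °C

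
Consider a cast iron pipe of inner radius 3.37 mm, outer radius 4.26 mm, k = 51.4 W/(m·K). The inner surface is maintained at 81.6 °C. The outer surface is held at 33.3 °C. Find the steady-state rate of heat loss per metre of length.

Q' = 66600 W/m

Q' = 2πk·ΔT/ln(r₂/r₁) = 2π × 51.4 × 48.3 / ln(0.00426/0.00337) = 66600 W/m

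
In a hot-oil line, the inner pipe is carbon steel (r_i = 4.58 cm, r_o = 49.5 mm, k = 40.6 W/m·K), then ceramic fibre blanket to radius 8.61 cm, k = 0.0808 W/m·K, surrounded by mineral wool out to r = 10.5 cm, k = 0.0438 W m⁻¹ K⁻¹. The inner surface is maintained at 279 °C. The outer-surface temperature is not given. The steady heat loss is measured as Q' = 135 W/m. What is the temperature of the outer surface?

T_out = 34.4 °C

Sum the resistances:
  R'_carbon steel = ln(0.0495/0.0458)/(2πk) = 0.07769/(2π·40.6) = 3.045×10^-4 m·K/W
  R'_ceramic fibre blanket = ln(0.0861/0.0495)/(2πk) = 0.5535/(2π·0.0808) = 1.090 m·K/W
  R'_mineral wool = ln(0.105/0.0861)/(2πk) = 0.1985/(2π·0.0438) = 0.7211 m·K/W
ΣR = 1.812 m·K/W
ΔT = Q'·ΣR = 135 × 1.812 = 244.6 K
Heat flows outward, so T_out = T_in − ΔT = 279 − 244.6 = 34.4 °C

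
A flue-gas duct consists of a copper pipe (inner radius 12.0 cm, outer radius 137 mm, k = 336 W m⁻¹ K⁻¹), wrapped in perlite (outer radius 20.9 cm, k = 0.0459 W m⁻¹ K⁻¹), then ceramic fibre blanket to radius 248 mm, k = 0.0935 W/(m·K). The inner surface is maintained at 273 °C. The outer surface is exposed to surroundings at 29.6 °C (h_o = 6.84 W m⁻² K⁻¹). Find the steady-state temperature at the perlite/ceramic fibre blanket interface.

Resistance network (inner→outer):
  R'_copper = ln(0.137/0.120)/(2πk) = 0.1325/(2π·336) = 6.276×10^-5 m·K/W
  R'_perlite = ln(0.209/0.137)/(2πk) = 0.4224/(2π·0.0459) = 1.464 m·K/W
  R'_ceramic fibre blanket = ln(0.248/0.209)/(2πk) = 0.1711/(2π·0.0935) = 0.2912 m·K/W
  R'_conv,out = 1/(2πr h) = 1/(2π·0.248·6.84) = 0.09382 m·K/W
ΣR = 6.276×10^-5 + 1.464 + 0.2912 + 0.09382 = 1.849 m·K/W
Q' = ΔT/ΣR = (273 °C − 29.6 °C)/1.849 = 131.6 W/m
From the inner boundary to the perlite/ceramic fibre blanket interface, ΣR_partial = 1.464 m·K/W.
T_interface = T_in − Q'·ΣR_partial = 273 °C − (131.6)(1.464) = 80.3 °C

T = 80.3 °C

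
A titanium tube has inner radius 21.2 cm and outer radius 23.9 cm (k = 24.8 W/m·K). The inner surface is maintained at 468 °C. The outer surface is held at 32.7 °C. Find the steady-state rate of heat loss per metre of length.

Q' = 566 kW/m

Q' = 2πk·ΔT/ln(r₂/r₁) = 2π × 24.8 × 435.3 / ln(0.239/0.212) = 5.66×10^5 W/m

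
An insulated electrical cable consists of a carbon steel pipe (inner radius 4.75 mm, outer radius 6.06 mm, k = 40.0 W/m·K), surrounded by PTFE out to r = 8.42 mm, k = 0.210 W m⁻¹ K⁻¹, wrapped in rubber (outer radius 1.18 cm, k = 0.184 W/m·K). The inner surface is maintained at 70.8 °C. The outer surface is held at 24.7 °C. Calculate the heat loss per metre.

Q' = 85.0 W/m

Series thermal resistances, inner to outer:
  R'_carbon steel = ln(0.00606/0.00475)/(2πk) = 0.2436/(2π·40.0) = 9.691×10^-4 m·K/W
  R'_PTFE = ln(0.00842/0.00606)/(2πk) = 0.3289/(2π·0.210) = 0.2493 m·K/W
  R'_rubber = ln(0.0118/0.00842)/(2πk) = 0.3375/(2π·0.184) = 0.2919 m·K/W
ΣR = 9.691×10^-4 + 0.2493 + 0.2919 = 0.5422 m·K/W
Q' = ΔT/ΣR = (70.8 °C − 24.7 °C)/0.5422 = 85.0 W/m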